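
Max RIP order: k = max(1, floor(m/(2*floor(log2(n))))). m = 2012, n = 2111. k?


floor(log2(2111)) = 11.
2*11 = 22.
m/(2*floor(log2(n))) = 2012/22 ≈ 91.4545.
floor = 91.
k = max(1, 91) = 91.

91


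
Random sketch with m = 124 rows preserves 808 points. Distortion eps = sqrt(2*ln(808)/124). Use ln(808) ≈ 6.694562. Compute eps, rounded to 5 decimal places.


ln(808) ≈ 6.694562.
2*ln(N)/m ≈ 2*6.694562/124 ≈ 0.10797681.
eps = sqrt(0.10797681) ≈ 0.3285983 ≈ 0.32860.

0.32860


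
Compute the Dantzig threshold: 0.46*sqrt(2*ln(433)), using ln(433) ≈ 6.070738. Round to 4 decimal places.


ln(433) ≈ 6.070738.
2*ln(n) ≈ 12.141476.
sqrt(2*ln(n)) ≈ sqrt(12.141476) ≈ 3.484462.
threshold ≈ 0.46*3.484462 = 1.60285252 ≈ 1.6029.

1.6029


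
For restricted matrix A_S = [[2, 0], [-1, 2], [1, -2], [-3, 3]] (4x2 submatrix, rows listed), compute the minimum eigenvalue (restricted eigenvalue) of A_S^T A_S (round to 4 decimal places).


A_S^T A_S = [[15, -13], [-13, 17]].
trace = 32.
det = 86.
disc = trace^2 - 4*det = 1024 - 4*86 = 680.
sqrt(680) ≈ 26.076810.
lam_min = (32 - sqrt(680))/2 ≈ (32 - 26.076810)/2 = 2.961595 ≈ 2.9616.

2.9616


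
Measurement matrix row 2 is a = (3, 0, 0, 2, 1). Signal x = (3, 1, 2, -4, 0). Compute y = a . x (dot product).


Non-zero terms: ['3*3', '0*1', '0*2', '2*-4']
Products: [9, 0, 0, -8]
y = sum = 1.

1


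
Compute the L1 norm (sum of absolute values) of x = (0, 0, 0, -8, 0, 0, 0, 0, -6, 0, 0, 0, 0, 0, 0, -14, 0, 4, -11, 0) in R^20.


Non-zero entries: [(3, -8), (8, -6), (15, -14), (17, 4), (18, -11)]
Absolute values: [8, 6, 14, 4, 11]
||x||_1 = sum = 43.

43


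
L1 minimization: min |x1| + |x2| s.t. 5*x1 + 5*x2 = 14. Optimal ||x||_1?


Axis intercepts:
  x1 = 14/5, x2 = 0: L1 = 14/5
  x1 = 0, x2 = 14/5: L1 = 14/5
x* = (14/5, 0)
||x*||_1 = 14/5.

14/5


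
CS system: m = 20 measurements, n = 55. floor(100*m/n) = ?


100*m/n = 100*20/55 ≈ 36.3636.
floor = 36.

36


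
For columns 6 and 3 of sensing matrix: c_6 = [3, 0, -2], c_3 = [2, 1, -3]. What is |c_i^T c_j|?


Inner product: 3*2 + 0*1 + -2*-3
Products: [6, 0, 6]
Sum = 12.
|dot| = 12.

12


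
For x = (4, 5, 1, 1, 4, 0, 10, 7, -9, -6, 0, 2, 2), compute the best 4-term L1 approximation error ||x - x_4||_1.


Sorted |x_i| descending: [10, 9, 7, 6, 5, 4, 4, 2, 2, 1, 1, 0, 0]
Keep top 4: [10, 9, 7, 6]
Tail entries: [5, 4, 4, 2, 2, 1, 1, 0, 0]
L1 error = sum of tail = 19.

19


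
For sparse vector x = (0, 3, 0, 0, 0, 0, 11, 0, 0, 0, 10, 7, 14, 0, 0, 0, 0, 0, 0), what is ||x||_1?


Non-zero entries: [(1, 3), (6, 11), (10, 10), (11, 7), (12, 14)]
Absolute values: [3, 11, 10, 7, 14]
||x||_1 = sum = 45.

45


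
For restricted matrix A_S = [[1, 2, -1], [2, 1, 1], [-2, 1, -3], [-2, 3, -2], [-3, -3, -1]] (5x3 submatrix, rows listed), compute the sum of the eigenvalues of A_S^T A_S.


Sum of eigenvalues of A_S^T A_S = trace(A_S^T A_S) = sum of squared column norms of A_S.
A_S^T A_S diagonal: [22, 24, 16].
trace = 22 + 24 + 16 = 62.

62


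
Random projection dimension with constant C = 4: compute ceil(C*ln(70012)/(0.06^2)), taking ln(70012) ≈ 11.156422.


ln(70012) ≈ 11.156422.
eps^2 = 0.06^2 = 0.0036.
C*ln(N)/eps^2 ≈ 4*11.156422/0.0036 ≈ 12396.0244.
m = ceil(12396.0244) = 12397.

12397


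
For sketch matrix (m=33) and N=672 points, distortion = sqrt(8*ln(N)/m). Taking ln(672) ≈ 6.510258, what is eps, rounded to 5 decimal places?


ln(672) ≈ 6.510258.
8*ln(N)/m ≈ 8*6.510258/33 ≈ 1.57824436.
eps = sqrt(1.57824436) ≈ 1.256282 ≈ 1.25628.

1.25628


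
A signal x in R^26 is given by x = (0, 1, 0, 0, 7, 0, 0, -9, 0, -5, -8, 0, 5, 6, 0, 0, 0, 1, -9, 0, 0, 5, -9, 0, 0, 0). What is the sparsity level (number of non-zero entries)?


Non-zero positions: [1, 4, 7, 9, 10, 12, 13, 17, 18, 21, 22].
Sparsity = 11.

11


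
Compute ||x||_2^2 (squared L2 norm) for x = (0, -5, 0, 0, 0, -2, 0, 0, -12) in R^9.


Non-zero entries: [(1, -5), (5, -2), (8, -12)]
Squares: [25, 4, 144]
||x||_2^2 = sum = 173.

173


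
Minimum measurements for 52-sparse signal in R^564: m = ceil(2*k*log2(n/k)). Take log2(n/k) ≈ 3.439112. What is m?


log2(n/k) = log2(564/52) ≈ 3.439112.
2*k*log2(n/k) ≈ 2*52*3.439112 = 357.667648.
m = ceil(357.667648) = 358.

358


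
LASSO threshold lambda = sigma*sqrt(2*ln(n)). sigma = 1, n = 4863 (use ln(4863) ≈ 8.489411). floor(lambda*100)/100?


ln(4863) ≈ 8.489411.
2*ln(n) ≈ 16.978822.
sqrt(2*ln(n)) ≈ sqrt(16.978822) ≈ 4.120537.
lambda ≈ 1*4.120537 = 4.120537.
floor(lambda*100)/100 = 4.12.

4.12


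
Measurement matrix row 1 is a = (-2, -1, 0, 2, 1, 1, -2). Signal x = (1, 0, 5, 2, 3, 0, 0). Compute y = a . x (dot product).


Non-zero terms: ['-2*1', '0*5', '2*2', '1*3']
Products: [-2, 0, 4, 3]
y = sum = 5.

5


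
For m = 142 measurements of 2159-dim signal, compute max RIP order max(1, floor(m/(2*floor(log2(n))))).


floor(log2(2159)) = 11.
2*11 = 22.
m/(2*floor(log2(n))) = 142/22 ≈ 6.4545.
floor = 6.
k = max(1, 6) = 6.

6


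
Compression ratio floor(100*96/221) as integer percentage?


100*m/n = 100*96/221 ≈ 43.4389.
floor = 43.

43


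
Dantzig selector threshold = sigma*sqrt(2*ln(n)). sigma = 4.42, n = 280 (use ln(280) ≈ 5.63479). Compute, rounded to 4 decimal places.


ln(280) ≈ 5.63479.
2*ln(n) ≈ 11.26958.
sqrt(2*ln(n)) ≈ sqrt(11.26958) ≈ 3.35702.
threshold ≈ 4.42*3.35702 = 14.8380284 ≈ 14.8380.

14.8380


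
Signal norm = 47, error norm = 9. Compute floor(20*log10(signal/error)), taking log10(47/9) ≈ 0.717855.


||x||/||e|| = 47/9.
log10(47/9) ≈ 0.717855.
20*log10(||x||/||e||) ≈ 20*0.717855 = 14.3571.
floor(14.3571) = 14.

14


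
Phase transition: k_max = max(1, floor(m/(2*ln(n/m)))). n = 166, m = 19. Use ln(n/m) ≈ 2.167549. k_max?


n/m = 166/19.
ln(n/m) ≈ 2.167549.
2*ln(n/m) ≈ 4.335098.
m/(2*ln(n/m)) ≈ 19/4.335098 ≈ 4.3828.
floor = 4.
k_max = max(1, 4) = 4.

4


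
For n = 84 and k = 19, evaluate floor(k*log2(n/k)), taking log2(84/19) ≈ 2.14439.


log2(n/k) = log2(84/19) ≈ 2.14439.
k*log2(n/k) ≈ 19*2.14439 = 40.74341.
floor(40.74341) = 40.

40


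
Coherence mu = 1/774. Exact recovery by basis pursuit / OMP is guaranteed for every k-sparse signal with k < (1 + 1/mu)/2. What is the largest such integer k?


1/mu = 774.
1 + 1/mu = 775.
(1 + 1/mu)/2 = 387.5 is not an integer, so k_max = floor(387.5) = 387.

387


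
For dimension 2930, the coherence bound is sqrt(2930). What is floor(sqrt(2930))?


54^2 = 2916 <= 2930 < 3025 = 55^2, so 54 <= sqrt(2930) < 55.
floor(sqrt(2930)) = 54.

54


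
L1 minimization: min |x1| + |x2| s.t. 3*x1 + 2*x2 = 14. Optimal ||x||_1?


Axis intercepts:
  x1 = 14/3, x2 = 0: L1 = 14/3
  x1 = 0, x2 = 7: L1 = 7
x* = (14/3, 0)
||x*||_1 = 14/3.

14/3


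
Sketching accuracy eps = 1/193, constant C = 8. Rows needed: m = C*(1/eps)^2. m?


1/eps = 193.
(1/eps)^2 = 37249.
m = 8*37249 = 297992.

297992


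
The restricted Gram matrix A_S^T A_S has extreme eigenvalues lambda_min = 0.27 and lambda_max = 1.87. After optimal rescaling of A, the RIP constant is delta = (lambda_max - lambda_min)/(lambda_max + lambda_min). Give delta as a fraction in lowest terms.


lambda_max - lambda_min = 1.87 - 0.27 = 1.60.
lambda_max + lambda_min = 1.87 + 0.27 = 2.14.
delta = 1.60/2.14 = 160/214 = 80/107.

80/107


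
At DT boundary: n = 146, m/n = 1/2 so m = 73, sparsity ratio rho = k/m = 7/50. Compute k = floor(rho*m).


m = 1/2*146 = 73.
rho = 7/50.
rho*m = 7/50*73 = 10.22.
k = floor(10.22) = 10.

10


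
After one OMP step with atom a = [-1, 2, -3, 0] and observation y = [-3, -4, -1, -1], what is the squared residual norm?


a^T a = 14.
a^T y = -2.
coeff = -2/14 = -1/7.
||r||^2 = 187/7.

187/7


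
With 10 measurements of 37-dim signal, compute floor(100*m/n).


100*m/n = 100*10/37 ≈ 27.027.
floor = 27.

27


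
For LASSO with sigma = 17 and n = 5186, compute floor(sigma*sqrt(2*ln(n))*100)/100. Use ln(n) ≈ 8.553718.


ln(5186) ≈ 8.553718.
2*ln(n) ≈ 17.107436.
sqrt(2*ln(n)) ≈ sqrt(17.107436) ≈ 4.136114.
lambda ≈ 17*4.136114 = 70.313938.
floor(lambda*100)/100 = 70.31.

70.31


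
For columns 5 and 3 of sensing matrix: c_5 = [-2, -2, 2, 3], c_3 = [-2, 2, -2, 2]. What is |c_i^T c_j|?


Inner product: -2*-2 + -2*2 + 2*-2 + 3*2
Products: [4, -4, -4, 6]
Sum = 2.
|dot| = 2.

2


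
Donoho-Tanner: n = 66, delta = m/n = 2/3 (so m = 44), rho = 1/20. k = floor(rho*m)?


m = 2/3*66 = 44.
rho = 1/20.
rho*m = 1/20*44 = 2.2.
k = floor(2.2) = 2.

2


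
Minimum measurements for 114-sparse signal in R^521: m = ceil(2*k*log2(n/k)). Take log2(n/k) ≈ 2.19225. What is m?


log2(n/k) = log2(521/114) ≈ 2.19225.
2*k*log2(n/k) ≈ 2*114*2.19225 = 499.833.
m = ceil(499.833) = 500.

500


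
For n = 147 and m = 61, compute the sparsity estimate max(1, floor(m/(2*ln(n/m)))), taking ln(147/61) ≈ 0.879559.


n/m = 147/61.
ln(n/m) ≈ 0.879559.
2*ln(n/m) ≈ 1.759118.
m/(2*ln(n/m)) ≈ 61/1.759118 ≈ 34.6765.
floor = 34.
k_max = max(1, 34) = 34.

34


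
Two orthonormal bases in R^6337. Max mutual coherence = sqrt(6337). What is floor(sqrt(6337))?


79^2 = 6241 <= 6337 < 6400 = 80^2, so 79 <= sqrt(6337) < 80.
floor(sqrt(6337)) = 79.

79


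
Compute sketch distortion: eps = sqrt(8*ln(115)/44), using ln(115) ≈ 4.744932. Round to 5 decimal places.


ln(115) ≈ 4.744932.
8*ln(N)/m ≈ 8*4.744932/44 ≈ 0.86271491.
eps = sqrt(0.86271491) ≈ 0.9288245 ≈ 0.92882.

0.92882


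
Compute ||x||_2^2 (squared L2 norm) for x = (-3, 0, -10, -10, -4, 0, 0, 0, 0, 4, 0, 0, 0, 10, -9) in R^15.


Non-zero entries: [(0, -3), (2, -10), (3, -10), (4, -4), (9, 4), (13, 10), (14, -9)]
Squares: [9, 100, 100, 16, 16, 100, 81]
||x||_2^2 = sum = 422.

422


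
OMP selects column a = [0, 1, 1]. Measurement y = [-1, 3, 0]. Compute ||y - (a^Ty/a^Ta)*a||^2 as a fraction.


a^T a = 2.
a^T y = 3.
coeff = 3/2 = 3/2.
||r||^2 = 11/2.

11/2


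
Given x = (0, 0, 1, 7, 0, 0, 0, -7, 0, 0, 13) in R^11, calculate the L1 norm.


Non-zero entries: [(2, 1), (3, 7), (7, -7), (10, 13)]
Absolute values: [1, 7, 7, 13]
||x||_1 = sum = 28.

28


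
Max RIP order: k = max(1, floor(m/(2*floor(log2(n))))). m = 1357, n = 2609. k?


floor(log2(2609)) = 11.
2*11 = 22.
m/(2*floor(log2(n))) = 1357/22 ≈ 61.6818.
floor = 61.
k = max(1, 61) = 61.

61


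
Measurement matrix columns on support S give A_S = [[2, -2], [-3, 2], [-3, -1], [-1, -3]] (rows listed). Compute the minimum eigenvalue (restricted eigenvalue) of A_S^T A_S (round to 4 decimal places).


A_S^T A_S = [[23, -4], [-4, 18]].
trace = 41.
det = 398.
disc = trace^2 - 4*det = 1681 - 4*398 = 89.
sqrt(89) ≈ 9.433981.
lam_min = (41 - sqrt(89))/2 ≈ (41 - 9.433981)/2 = 15.7830095 ≈ 15.7830.

15.7830


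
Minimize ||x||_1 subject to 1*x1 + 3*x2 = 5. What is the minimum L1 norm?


Axis intercepts:
  x1 = 5, x2 = 0: L1 = 5
  x1 = 0, x2 = 5/3: L1 = 5/3
x* = (0, 5/3)
||x*||_1 = 5/3.

5/3


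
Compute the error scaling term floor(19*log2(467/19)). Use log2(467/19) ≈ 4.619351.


log2(n/k) = log2(467/19) ≈ 4.619351.
k*log2(n/k) ≈ 19*4.619351 = 87.767669.
floor(87.767669) = 87.

87


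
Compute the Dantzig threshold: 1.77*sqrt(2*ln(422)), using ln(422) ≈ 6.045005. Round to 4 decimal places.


ln(422) ≈ 6.045005.
2*ln(n) ≈ 12.09001.
sqrt(2*ln(n)) ≈ sqrt(12.09001) ≈ 3.477069.
threshold ≈ 1.77*3.477069 = 6.15441213 ≈ 6.1544.

6.1544


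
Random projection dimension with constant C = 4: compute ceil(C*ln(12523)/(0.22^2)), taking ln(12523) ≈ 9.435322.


ln(12523) ≈ 9.435322.
eps^2 = 0.22^2 = 0.0484.
C*ln(N)/eps^2 ≈ 4*9.435322/0.0484 ≈ 779.7787.
m = ceil(779.7787) = 780.

780


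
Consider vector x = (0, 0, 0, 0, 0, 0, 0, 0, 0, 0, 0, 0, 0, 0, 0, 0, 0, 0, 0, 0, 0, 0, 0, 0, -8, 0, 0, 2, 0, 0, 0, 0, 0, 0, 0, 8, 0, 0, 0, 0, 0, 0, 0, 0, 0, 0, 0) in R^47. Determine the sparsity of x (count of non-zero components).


Non-zero positions: [24, 27, 35].
Sparsity = 3.

3


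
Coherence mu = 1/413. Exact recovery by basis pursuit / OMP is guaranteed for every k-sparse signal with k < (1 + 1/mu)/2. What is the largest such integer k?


1/mu = 413.
1 + 1/mu = 414.
(1 + 1/mu)/2 = 207 is an integer and the inequality is strict, so k_max = 207 - 1 = 206.

206


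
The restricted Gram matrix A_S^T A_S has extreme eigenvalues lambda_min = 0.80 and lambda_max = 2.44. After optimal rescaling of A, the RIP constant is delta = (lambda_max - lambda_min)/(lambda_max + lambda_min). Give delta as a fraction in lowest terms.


lambda_max - lambda_min = 2.44 - 0.80 = 1.64.
lambda_max + lambda_min = 2.44 + 0.80 = 3.24.
delta = 1.64/3.24 = 164/324 = 41/81.

41/81


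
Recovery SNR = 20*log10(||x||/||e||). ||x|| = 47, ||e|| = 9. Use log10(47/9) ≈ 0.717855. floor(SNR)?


||x||/||e|| = 47/9.
log10(47/9) ≈ 0.717855.
20*log10(||x||/||e||) ≈ 20*0.717855 = 14.3571.
floor(14.3571) = 14.

14


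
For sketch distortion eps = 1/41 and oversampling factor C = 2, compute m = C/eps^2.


1/eps = 41.
(1/eps)^2 = 1681.
m = 2*1681 = 3362.

3362


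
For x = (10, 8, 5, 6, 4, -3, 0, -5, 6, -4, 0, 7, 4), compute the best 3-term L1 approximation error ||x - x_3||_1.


Sorted |x_i| descending: [10, 8, 7, 6, 6, 5, 5, 4, 4, 4, 3, 0, 0]
Keep top 3: [10, 8, 7]
Tail entries: [6, 6, 5, 5, 4, 4, 4, 3, 0, 0]
L1 error = sum of tail = 37.

37


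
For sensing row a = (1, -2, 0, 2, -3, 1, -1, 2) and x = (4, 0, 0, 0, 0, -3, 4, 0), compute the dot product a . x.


Non-zero terms: ['1*4', '1*-3', '-1*4']
Products: [4, -3, -4]
y = sum = -3.

-3


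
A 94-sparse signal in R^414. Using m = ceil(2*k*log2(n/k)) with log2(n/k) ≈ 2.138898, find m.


log2(n/k) = log2(414/94) ≈ 2.138898.
2*k*log2(n/k) ≈ 2*94*2.138898 = 402.112824.
m = ceil(402.112824) = 403.

403


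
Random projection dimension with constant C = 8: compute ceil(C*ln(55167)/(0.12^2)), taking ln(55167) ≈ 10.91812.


ln(55167) ≈ 10.91812.
eps^2 = 0.12^2 = 0.0144.
C*ln(N)/eps^2 ≈ 8*10.91812/0.0144 ≈ 6065.6222.
m = ceil(6065.6222) = 6066.

6066


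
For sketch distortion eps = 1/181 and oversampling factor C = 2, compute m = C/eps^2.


1/eps = 181.
(1/eps)^2 = 32761.
m = 2*32761 = 65522.

65522


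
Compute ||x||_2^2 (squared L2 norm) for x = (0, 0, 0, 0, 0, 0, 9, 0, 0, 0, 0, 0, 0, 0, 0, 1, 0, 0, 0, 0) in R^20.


Non-zero entries: [(6, 9), (15, 1)]
Squares: [81, 1]
||x||_2^2 = sum = 82.

82


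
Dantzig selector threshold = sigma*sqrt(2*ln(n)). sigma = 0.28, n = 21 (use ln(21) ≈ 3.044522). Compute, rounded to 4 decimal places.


ln(21) ≈ 3.044522.
2*ln(n) ≈ 6.089044.
sqrt(2*ln(n)) ≈ sqrt(6.089044) ≈ 2.467599.
threshold ≈ 0.28*2.467599 = 0.69092772 ≈ 0.6909.

0.6909


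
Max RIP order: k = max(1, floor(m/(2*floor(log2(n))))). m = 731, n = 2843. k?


floor(log2(2843)) = 11.
2*11 = 22.
m/(2*floor(log2(n))) = 731/22 ≈ 33.2273.
floor = 33.
k = max(1, 33) = 33.

33


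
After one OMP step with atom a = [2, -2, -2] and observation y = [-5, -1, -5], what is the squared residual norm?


a^T a = 12.
a^T y = 2.
coeff = 2/12 = 1/6.
||r||^2 = 152/3.

152/3


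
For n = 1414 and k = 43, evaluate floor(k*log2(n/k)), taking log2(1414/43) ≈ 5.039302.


log2(n/k) = log2(1414/43) ≈ 5.039302.
k*log2(n/k) ≈ 43*5.039302 = 216.689986.
floor(216.689986) = 216.

216


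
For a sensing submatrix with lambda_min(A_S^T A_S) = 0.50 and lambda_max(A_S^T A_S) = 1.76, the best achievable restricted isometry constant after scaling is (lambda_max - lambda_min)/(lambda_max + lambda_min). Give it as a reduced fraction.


lambda_max - lambda_min = 1.76 - 0.50 = 1.26.
lambda_max + lambda_min = 1.76 + 0.50 = 2.26.
delta = 1.26/2.26 = 126/226 = 63/113.

63/113


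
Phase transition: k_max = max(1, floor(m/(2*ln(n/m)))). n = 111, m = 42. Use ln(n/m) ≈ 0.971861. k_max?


n/m = 111/42 = 37/14.
ln(n/m) ≈ 0.971861.
2*ln(n/m) ≈ 1.943722.
m/(2*ln(n/m)) ≈ 42/1.943722 ≈ 21.608.
floor = 21.
k_max = max(1, 21) = 21.

21


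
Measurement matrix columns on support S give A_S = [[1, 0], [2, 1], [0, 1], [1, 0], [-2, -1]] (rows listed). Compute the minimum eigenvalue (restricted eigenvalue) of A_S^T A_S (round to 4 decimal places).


A_S^T A_S = [[10, 4], [4, 3]].
trace = 13.
det = 14.
disc = trace^2 - 4*det = 169 - 4*14 = 113.
sqrt(113) ≈ 10.630146.
lam_min = (13 - sqrt(113))/2 ≈ (13 - 10.630146)/2 = 1.184927 ≈ 1.1849.

1.1849


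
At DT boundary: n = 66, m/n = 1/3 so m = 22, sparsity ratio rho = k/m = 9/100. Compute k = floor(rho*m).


m = 1/3*66 = 22.
rho = 9/100.
rho*m = 9/100*22 = 1.98.
k = floor(1.98) = 1.

1


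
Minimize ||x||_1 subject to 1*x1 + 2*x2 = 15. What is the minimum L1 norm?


Axis intercepts:
  x1 = 15, x2 = 0: L1 = 15
  x1 = 0, x2 = 15/2: L1 = 15/2
x* = (0, 15/2)
||x*||_1 = 15/2.

15/2


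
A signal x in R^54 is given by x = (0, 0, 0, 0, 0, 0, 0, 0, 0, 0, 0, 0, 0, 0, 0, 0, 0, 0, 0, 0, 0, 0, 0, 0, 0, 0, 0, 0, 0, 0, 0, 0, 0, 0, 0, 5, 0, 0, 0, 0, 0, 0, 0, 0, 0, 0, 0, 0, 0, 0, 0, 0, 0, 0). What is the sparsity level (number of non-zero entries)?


Non-zero positions: [35].
Sparsity = 1.

1


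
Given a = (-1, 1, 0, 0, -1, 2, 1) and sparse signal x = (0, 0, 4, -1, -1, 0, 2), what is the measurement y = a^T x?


Non-zero terms: ['0*4', '0*-1', '-1*-1', '1*2']
Products: [0, 0, 1, 2]
y = sum = 3.

3


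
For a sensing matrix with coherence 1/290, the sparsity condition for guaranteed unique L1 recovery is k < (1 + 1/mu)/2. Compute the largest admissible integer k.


1/mu = 290.
1 + 1/mu = 291.
(1 + 1/mu)/2 = 145.5 is not an integer, so k_max = floor(145.5) = 145.

145


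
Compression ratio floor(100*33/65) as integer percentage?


100*m/n = 100*33/65 ≈ 50.7692.
floor = 50.

50


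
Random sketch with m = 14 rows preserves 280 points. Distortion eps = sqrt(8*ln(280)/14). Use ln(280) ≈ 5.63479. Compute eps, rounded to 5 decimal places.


ln(280) ≈ 5.63479.
8*ln(N)/m ≈ 8*5.63479/14 ≈ 3.21988.
eps = sqrt(3.21988) ≈ 1.7944024 ≈ 1.79440.

1.79440


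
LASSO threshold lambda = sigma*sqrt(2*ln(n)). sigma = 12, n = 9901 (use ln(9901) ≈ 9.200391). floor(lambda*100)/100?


ln(9901) ≈ 9.200391.
2*ln(n) ≈ 18.400782.
sqrt(2*ln(n)) ≈ sqrt(18.400782) ≈ 4.289613.
lambda ≈ 12*4.289613 = 51.475356.
floor(lambda*100)/100 = 51.47.

51.47


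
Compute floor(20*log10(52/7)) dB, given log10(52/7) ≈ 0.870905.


||x||/||e|| = 52/7.
log10(52/7) ≈ 0.870905.
20*log10(||x||/||e||) ≈ 20*0.870905 = 17.4181.
floor(17.4181) = 17.

17


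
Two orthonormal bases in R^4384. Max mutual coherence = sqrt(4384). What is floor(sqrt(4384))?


66^2 = 4356 <= 4384 < 4489 = 67^2, so 66 <= sqrt(4384) < 67.
floor(sqrt(4384)) = 66.

66


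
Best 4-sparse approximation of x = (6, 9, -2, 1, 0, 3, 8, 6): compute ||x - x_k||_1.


Sorted |x_i| descending: [9, 8, 6, 6, 3, 2, 1, 0]
Keep top 4: [9, 8, 6, 6]
Tail entries: [3, 2, 1, 0]
L1 error = sum of tail = 6.

6


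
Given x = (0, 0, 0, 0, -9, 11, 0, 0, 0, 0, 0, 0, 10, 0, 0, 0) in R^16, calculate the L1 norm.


Non-zero entries: [(4, -9), (5, 11), (12, 10)]
Absolute values: [9, 11, 10]
||x||_1 = sum = 30.

30


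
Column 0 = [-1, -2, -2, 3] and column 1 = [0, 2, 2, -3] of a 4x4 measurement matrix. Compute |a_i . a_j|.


Inner product: -1*0 + -2*2 + -2*2 + 3*-3
Products: [0, -4, -4, -9]
Sum = -17.
|dot| = 17.

17


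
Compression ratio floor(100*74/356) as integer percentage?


100*m/n = 100*74/356 ≈ 20.7865.
floor = 20.

20


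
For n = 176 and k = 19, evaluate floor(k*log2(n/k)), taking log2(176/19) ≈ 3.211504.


log2(n/k) = log2(176/19) ≈ 3.211504.
k*log2(n/k) ≈ 19*3.211504 = 61.018576.
floor(61.018576) = 61.

61


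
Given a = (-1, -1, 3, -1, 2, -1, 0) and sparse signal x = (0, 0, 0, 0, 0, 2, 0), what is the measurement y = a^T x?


Non-zero terms: ['-1*2']
Products: [-2]
y = sum = -2.

-2


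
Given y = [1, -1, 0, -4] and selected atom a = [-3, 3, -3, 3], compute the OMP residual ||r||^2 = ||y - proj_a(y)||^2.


a^T a = 36.
a^T y = -18.
coeff = -18/36 = -1/2.
||r||^2 = 9.

9


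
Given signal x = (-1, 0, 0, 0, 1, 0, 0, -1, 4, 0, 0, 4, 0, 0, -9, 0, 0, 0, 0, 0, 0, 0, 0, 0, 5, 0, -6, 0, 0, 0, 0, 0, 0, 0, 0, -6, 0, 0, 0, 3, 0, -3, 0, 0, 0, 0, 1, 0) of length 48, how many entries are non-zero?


Non-zero positions: [0, 4, 7, 8, 11, 14, 24, 26, 35, 39, 41, 46].
Sparsity = 12.

12


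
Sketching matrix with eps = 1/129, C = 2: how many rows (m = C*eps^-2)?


1/eps = 129.
(1/eps)^2 = 16641.
m = 2*16641 = 33282.

33282


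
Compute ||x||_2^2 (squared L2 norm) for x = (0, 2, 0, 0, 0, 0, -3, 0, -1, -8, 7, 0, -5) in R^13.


Non-zero entries: [(1, 2), (6, -3), (8, -1), (9, -8), (10, 7), (12, -5)]
Squares: [4, 9, 1, 64, 49, 25]
||x||_2^2 = sum = 152.

152


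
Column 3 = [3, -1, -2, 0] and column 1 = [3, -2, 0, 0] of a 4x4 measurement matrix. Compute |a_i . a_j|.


Inner product: 3*3 + -1*-2 + -2*0 + 0*0
Products: [9, 2, 0, 0]
Sum = 11.
|dot| = 11.

11


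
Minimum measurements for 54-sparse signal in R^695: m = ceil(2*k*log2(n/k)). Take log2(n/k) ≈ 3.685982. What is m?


log2(n/k) = log2(695/54) ≈ 3.685982.
2*k*log2(n/k) ≈ 2*54*3.685982 = 398.086056.
m = ceil(398.086056) = 399.

399


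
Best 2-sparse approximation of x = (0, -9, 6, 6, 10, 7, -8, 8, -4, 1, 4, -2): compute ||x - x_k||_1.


Sorted |x_i| descending: [10, 9, 8, 8, 7, 6, 6, 4, 4, 2, 1, 0]
Keep top 2: [10, 9]
Tail entries: [8, 8, 7, 6, 6, 4, 4, 2, 1, 0]
L1 error = sum of tail = 46.

46


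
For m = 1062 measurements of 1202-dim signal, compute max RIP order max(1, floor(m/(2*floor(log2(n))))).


floor(log2(1202)) = 10.
2*10 = 20.
m/(2*floor(log2(n))) = 1062/20 ≈ 53.1.
floor = 53.
k = max(1, 53) = 53.

53


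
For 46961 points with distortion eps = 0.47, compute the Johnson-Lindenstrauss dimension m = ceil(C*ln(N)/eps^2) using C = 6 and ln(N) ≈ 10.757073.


ln(46961) ≈ 10.757073.
eps^2 = 0.47^2 = 0.2209.
C*ln(N)/eps^2 ≈ 6*10.757073/0.2209 ≈ 292.1794.
m = ceil(292.1794) = 293.

293


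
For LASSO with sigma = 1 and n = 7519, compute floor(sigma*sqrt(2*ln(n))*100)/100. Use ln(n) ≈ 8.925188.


ln(7519) ≈ 8.925188.
2*ln(n) ≈ 17.850376.
sqrt(2*ln(n)) ≈ sqrt(17.850376) ≈ 4.224971.
lambda ≈ 1*4.224971 = 4.224971.
floor(lambda*100)/100 = 4.22.

4.22


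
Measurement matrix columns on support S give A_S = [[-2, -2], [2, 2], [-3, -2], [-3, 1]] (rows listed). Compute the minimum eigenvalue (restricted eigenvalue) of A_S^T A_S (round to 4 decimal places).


A_S^T A_S = [[26, 11], [11, 13]].
trace = 39.
det = 217.
disc = trace^2 - 4*det = 1521 - 4*217 = 653.
sqrt(653) ≈ 25.553865.
lam_min = (39 - sqrt(653))/2 ≈ (39 - 25.553865)/2 = 6.7230675 ≈ 6.7231.

6.7231


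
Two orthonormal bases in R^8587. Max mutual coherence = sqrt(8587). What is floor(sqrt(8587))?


92^2 = 8464 <= 8587 < 8649 = 93^2, so 92 <= sqrt(8587) < 93.
floor(sqrt(8587)) = 92.

92


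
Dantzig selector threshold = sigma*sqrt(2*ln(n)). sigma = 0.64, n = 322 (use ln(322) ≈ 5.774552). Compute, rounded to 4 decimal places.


ln(322) ≈ 5.774552.
2*ln(n) ≈ 11.549104.
sqrt(2*ln(n)) ≈ sqrt(11.549104) ≈ 3.398397.
threshold ≈ 0.64*3.398397 = 2.17497408 ≈ 2.1750.

2.1750


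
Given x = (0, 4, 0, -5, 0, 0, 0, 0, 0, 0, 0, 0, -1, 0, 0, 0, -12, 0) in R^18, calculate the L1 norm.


Non-zero entries: [(1, 4), (3, -5), (12, -1), (16, -12)]
Absolute values: [4, 5, 1, 12]
||x||_1 = sum = 22.

22


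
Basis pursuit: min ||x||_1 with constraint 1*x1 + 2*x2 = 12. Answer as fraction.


Axis intercepts:
  x1 = 12, x2 = 0: L1 = 12
  x1 = 0, x2 = 6: L1 = 6
x* = (0, 6)
||x*||_1 = 6.

6


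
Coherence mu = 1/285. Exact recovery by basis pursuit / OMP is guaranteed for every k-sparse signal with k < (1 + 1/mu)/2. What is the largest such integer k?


1/mu = 285.
1 + 1/mu = 286.
(1 + 1/mu)/2 = 143 is an integer and the inequality is strict, so k_max = 143 - 1 = 142.

142


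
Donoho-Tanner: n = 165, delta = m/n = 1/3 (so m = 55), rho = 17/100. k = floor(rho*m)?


m = 1/3*165 = 55.
rho = 17/100.
rho*m = 17/100*55 = 9.35.
k = floor(9.35) = 9.

9


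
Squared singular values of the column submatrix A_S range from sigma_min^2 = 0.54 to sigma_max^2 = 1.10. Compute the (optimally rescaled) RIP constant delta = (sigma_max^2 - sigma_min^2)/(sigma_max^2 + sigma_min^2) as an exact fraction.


lambda_max - lambda_min = 1.10 - 0.54 = 0.56.
lambda_max + lambda_min = 1.10 + 0.54 = 1.64.
delta = 0.56/1.64 = 56/164 = 14/41.

14/41


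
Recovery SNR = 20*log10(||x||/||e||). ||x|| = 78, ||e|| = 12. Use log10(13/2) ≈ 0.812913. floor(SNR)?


||x||/||e|| = 78/12 = 13/2.
log10(13/2) ≈ 0.812913.
20*log10(||x||/||e||) ≈ 20*0.812913 = 16.25826.
floor(16.25826) = 16.

16


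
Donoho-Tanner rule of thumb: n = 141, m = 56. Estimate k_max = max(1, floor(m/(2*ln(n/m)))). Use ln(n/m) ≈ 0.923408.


n/m = 141/56.
ln(n/m) ≈ 0.923408.
2*ln(n/m) ≈ 1.846816.
m/(2*ln(n/m)) ≈ 56/1.846816 ≈ 30.3225.
floor = 30.
k_max = max(1, 30) = 30.

30


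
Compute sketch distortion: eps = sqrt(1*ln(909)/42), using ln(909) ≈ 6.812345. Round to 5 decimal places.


ln(909) ≈ 6.812345.
1*ln(N)/m ≈ 1*6.812345/42 ≈ 0.16219869.
eps = sqrt(0.16219869) ≈ 0.402739 ≈ 0.40274.

0.40274


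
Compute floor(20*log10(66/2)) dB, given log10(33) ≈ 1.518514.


||x||/||e|| = 66/2 = 33.
log10(33) ≈ 1.518514.
20*log10(||x||/||e||) ≈ 20*1.518514 = 30.37028.
floor(30.37028) = 30.

30


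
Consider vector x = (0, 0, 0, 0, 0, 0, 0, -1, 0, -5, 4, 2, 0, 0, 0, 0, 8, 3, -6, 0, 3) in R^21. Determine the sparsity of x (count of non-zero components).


Non-zero positions: [7, 9, 10, 11, 16, 17, 18, 20].
Sparsity = 8.

8


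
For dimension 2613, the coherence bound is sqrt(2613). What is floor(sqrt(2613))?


51^2 = 2601 <= 2613 < 2704 = 52^2, so 51 <= sqrt(2613) < 52.
floor(sqrt(2613)) = 51.

51


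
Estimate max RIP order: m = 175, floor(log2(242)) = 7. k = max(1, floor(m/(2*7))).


floor(log2(242)) = 7.
2*7 = 14.
m/(2*floor(log2(n))) = 175/14 ≈ 12.5.
floor = 12.
k = max(1, 12) = 12.

12


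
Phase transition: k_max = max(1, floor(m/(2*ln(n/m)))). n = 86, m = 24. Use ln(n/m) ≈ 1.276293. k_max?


n/m = 86/24 = 43/12.
ln(n/m) ≈ 1.276293.
2*ln(n/m) ≈ 2.552586.
m/(2*ln(n/m)) ≈ 24/2.552586 ≈ 9.4022.
floor = 9.
k_max = max(1, 9) = 9.

9


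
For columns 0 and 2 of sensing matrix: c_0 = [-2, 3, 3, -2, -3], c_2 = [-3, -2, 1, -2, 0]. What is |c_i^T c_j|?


Inner product: -2*-3 + 3*-2 + 3*1 + -2*-2 + -3*0
Products: [6, -6, 3, 4, 0]
Sum = 7.
|dot| = 7.

7


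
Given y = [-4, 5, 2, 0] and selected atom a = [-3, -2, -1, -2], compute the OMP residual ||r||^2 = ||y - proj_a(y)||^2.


a^T a = 18.
a^T y = 0.
coeff = 0/18 = 0.
||r||^2 = 45.

45


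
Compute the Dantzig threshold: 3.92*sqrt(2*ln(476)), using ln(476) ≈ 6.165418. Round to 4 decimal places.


ln(476) ≈ 6.165418.
2*ln(n) ≈ 12.330836.
sqrt(2*ln(n)) ≈ sqrt(12.330836) ≈ 3.511529.
threshold ≈ 3.92*3.511529 = 13.76519368 ≈ 13.7652.

13.7652


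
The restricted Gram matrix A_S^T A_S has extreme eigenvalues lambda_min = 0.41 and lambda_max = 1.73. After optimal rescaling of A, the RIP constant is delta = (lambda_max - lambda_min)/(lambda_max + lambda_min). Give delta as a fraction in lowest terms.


lambda_max - lambda_min = 1.73 - 0.41 = 1.32.
lambda_max + lambda_min = 1.73 + 0.41 = 2.14.
delta = 1.32/2.14 = 132/214 = 66/107.

66/107


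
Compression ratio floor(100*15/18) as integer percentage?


100*m/n = 100*15/18 ≈ 83.3333.
floor = 83.

83


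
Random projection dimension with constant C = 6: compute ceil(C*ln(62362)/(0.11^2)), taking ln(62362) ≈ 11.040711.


ln(62362) ≈ 11.040711.
eps^2 = 0.11^2 = 0.0121.
C*ln(N)/eps^2 ≈ 6*11.040711/0.0121 ≈ 5474.7327.
m = ceil(5474.7327) = 5475.

5475


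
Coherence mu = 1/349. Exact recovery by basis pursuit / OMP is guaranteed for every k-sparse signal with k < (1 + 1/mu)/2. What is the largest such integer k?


1/mu = 349.
1 + 1/mu = 350.
(1 + 1/mu)/2 = 175 is an integer and the inequality is strict, so k_max = 175 - 1 = 174.

174


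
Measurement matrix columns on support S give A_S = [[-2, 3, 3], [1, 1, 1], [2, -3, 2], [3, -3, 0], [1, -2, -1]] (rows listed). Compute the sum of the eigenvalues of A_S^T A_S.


Sum of eigenvalues of A_S^T A_S = trace(A_S^T A_S) = sum of squared column norms of A_S.
A_S^T A_S diagonal: [19, 32, 15].
trace = 19 + 32 + 15 = 66.

66


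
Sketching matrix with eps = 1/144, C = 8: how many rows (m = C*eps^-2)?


1/eps = 144.
(1/eps)^2 = 20736.
m = 8*20736 = 165888.

165888


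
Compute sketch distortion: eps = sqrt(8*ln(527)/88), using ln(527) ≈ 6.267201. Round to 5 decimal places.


ln(527) ≈ 6.267201.
8*ln(N)/m ≈ 8*6.267201/88 ≈ 0.56974555.
eps = sqrt(0.56974555) ≈ 0.7548149 ≈ 0.75481.

0.75481


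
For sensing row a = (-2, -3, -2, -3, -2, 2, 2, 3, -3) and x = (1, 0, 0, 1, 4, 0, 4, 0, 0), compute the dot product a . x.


Non-zero terms: ['-2*1', '-3*1', '-2*4', '2*4']
Products: [-2, -3, -8, 8]
y = sum = -5.

-5


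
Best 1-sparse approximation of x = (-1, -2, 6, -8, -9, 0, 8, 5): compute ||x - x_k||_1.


Sorted |x_i| descending: [9, 8, 8, 6, 5, 2, 1, 0]
Keep top 1: [9]
Tail entries: [8, 8, 6, 5, 2, 1, 0]
L1 error = sum of tail = 30.

30


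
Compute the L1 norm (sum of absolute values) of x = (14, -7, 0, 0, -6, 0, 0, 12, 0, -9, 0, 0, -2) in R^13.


Non-zero entries: [(0, 14), (1, -7), (4, -6), (7, 12), (9, -9), (12, -2)]
Absolute values: [14, 7, 6, 12, 9, 2]
||x||_1 = sum = 50.

50


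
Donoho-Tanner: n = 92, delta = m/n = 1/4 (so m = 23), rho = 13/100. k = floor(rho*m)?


m = 1/4*92 = 23.
rho = 13/100.
rho*m = 13/100*23 = 2.99.
k = floor(2.99) = 2.

2


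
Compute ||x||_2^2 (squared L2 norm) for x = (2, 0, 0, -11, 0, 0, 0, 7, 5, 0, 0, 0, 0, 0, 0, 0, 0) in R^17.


Non-zero entries: [(0, 2), (3, -11), (7, 7), (8, 5)]
Squares: [4, 121, 49, 25]
||x||_2^2 = sum = 199.

199


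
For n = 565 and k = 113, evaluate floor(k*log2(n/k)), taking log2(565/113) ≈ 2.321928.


log2(n/k) = log2(565/113) ≈ 2.321928.
k*log2(n/k) ≈ 113*2.321928 = 262.377864.
floor(262.377864) = 262.

262


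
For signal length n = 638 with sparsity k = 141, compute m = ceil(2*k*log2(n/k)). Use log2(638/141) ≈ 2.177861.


log2(n/k) = log2(638/141) ≈ 2.177861.
2*k*log2(n/k) ≈ 2*141*2.177861 = 614.156802.
m = ceil(614.156802) = 615.

615


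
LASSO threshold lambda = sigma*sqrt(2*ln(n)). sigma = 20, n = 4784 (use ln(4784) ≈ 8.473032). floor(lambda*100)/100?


ln(4784) ≈ 8.473032.
2*ln(n) ≈ 16.946064.
sqrt(2*ln(n)) ≈ sqrt(16.946064) ≈ 4.11656.
lambda ≈ 20*4.11656 = 82.3312.
floor(lambda*100)/100 = 82.33.

82.33


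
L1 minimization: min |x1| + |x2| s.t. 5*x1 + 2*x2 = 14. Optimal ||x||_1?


Axis intercepts:
  x1 = 14/5, x2 = 0: L1 = 14/5
  x1 = 0, x2 = 7: L1 = 7
x* = (14/5, 0)
||x*||_1 = 14/5.

14/5


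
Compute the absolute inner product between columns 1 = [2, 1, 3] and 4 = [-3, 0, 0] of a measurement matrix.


Inner product: 2*-3 + 1*0 + 3*0
Products: [-6, 0, 0]
Sum = -6.
|dot| = 6.

6


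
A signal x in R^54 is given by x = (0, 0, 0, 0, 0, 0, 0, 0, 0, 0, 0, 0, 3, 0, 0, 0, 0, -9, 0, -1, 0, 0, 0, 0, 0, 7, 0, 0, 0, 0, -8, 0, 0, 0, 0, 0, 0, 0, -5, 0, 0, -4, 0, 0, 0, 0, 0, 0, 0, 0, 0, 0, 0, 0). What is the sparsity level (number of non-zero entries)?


Non-zero positions: [12, 17, 19, 25, 30, 38, 41].
Sparsity = 7.

7


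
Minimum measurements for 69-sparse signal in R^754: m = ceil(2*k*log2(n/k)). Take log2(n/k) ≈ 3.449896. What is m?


log2(n/k) = log2(754/69) ≈ 3.449896.
2*k*log2(n/k) ≈ 2*69*3.449896 = 476.085648.
m = ceil(476.085648) = 477.

477


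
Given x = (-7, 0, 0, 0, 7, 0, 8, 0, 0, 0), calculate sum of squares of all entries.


Non-zero entries: [(0, -7), (4, 7), (6, 8)]
Squares: [49, 49, 64]
||x||_2^2 = sum = 162.

162


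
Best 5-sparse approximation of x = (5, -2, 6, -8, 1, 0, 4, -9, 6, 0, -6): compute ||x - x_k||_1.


Sorted |x_i| descending: [9, 8, 6, 6, 6, 5, 4, 2, 1, 0, 0]
Keep top 5: [9, 8, 6, 6, 6]
Tail entries: [5, 4, 2, 1, 0, 0]
L1 error = sum of tail = 12.

12


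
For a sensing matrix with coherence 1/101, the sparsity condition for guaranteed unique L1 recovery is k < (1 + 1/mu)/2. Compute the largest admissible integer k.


1/mu = 101.
1 + 1/mu = 102.
(1 + 1/mu)/2 = 51 is an integer and the inequality is strict, so k_max = 51 - 1 = 50.

50


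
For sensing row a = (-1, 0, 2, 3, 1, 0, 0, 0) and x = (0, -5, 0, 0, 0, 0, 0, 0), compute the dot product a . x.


Non-zero terms: ['0*-5']
Products: [0]
y = sum = 0.

0


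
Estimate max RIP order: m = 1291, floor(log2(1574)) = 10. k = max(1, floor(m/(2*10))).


floor(log2(1574)) = 10.
2*10 = 20.
m/(2*floor(log2(n))) = 1291/20 ≈ 64.55.
floor = 64.
k = max(1, 64) = 64.

64


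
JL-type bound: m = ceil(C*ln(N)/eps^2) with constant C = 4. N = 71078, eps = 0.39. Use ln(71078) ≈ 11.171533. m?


ln(71078) ≈ 11.171533.
eps^2 = 0.39^2 = 0.1521.
C*ln(N)/eps^2 ≈ 4*11.171533/0.1521 ≈ 293.7944.
m = ceil(293.7944) = 294.

294


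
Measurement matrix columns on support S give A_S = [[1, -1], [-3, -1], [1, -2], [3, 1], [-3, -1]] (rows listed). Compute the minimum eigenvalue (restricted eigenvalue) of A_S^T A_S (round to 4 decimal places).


A_S^T A_S = [[29, 6], [6, 8]].
trace = 37.
det = 196.
disc = trace^2 - 4*det = 1369 - 4*196 = 585.
sqrt(585) ≈ 24.186773.
lam_min = (37 - sqrt(585))/2 ≈ (37 - 24.186773)/2 = 6.4066135 ≈ 6.4066.

6.4066


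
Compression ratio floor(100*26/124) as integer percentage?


100*m/n = 100*26/124 ≈ 20.9677.
floor = 20.

20


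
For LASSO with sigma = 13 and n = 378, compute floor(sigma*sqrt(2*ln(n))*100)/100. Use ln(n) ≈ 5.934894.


ln(378) ≈ 5.934894.
2*ln(n) ≈ 11.869788.
sqrt(2*ln(n)) ≈ sqrt(11.869788) ≈ 3.445256.
lambda ≈ 13*3.445256 = 44.788328.
floor(lambda*100)/100 = 44.78.

44.78


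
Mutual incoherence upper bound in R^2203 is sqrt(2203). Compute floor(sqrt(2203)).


46^2 = 2116 <= 2203 < 2209 = 47^2, so 46 <= sqrt(2203) < 47.
floor(sqrt(2203)) = 46.

46


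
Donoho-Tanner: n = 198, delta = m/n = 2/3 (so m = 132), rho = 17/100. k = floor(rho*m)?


m = 2/3*198 = 132.
rho = 17/100.
rho*m = 17/100*132 = 22.44.
k = floor(22.44) = 22.

22


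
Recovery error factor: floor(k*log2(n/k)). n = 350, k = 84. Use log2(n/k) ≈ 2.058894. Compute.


log2(n/k) = log2(350/84) ≈ 2.058894.
k*log2(n/k) ≈ 84*2.058894 = 172.947096.
floor(172.947096) = 172.

172


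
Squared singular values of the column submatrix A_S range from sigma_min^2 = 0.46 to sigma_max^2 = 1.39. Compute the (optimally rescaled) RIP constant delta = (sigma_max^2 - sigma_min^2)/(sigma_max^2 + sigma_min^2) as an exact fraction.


lambda_max - lambda_min = 1.39 - 0.46 = 0.93.
lambda_max + lambda_min = 1.39 + 0.46 = 1.85.
delta = 0.93/1.85 = 93/185.

93/185


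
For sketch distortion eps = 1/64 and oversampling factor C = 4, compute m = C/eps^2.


1/eps = 64.
(1/eps)^2 = 4096.
m = 4*4096 = 16384.

16384


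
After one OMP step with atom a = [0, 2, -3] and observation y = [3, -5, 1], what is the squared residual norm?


a^T a = 13.
a^T y = -13.
coeff = -13/13 = -1.
||r||^2 = 22.

22


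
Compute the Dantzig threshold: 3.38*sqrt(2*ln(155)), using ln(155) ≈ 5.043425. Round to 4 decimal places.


ln(155) ≈ 5.043425.
2*ln(n) ≈ 10.08685.
sqrt(2*ln(n)) ≈ sqrt(10.08685) ≈ 3.17598.
threshold ≈ 3.38*3.17598 = 10.7348124 ≈ 10.7348.

10.7348


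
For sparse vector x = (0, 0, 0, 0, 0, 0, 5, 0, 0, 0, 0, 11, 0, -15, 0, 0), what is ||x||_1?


Non-zero entries: [(6, 5), (11, 11), (13, -15)]
Absolute values: [5, 11, 15]
||x||_1 = sum = 31.

31


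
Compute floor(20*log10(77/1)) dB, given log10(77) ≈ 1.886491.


||x||/||e|| = 77/1 = 77.
log10(77) ≈ 1.886491.
20*log10(||x||/||e||) ≈ 20*1.886491 = 37.72982.
floor(37.72982) = 37.

37


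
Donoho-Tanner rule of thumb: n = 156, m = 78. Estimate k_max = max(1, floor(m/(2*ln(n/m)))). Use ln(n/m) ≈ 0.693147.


n/m = 156/78 = 2.
ln(n/m) ≈ 0.693147.
2*ln(n/m) ≈ 1.386294.
m/(2*ln(n/m)) ≈ 78/1.386294 ≈ 56.2651.
floor = 56.
k_max = max(1, 56) = 56.

56


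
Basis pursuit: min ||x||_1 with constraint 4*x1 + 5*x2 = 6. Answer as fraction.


Axis intercepts:
  x1 = 3/2, x2 = 0: L1 = 3/2
  x1 = 0, x2 = 6/5: L1 = 6/5
x* = (0, 6/5)
||x*||_1 = 6/5.

6/5


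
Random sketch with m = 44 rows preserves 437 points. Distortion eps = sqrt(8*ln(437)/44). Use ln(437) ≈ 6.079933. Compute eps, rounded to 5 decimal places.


ln(437) ≈ 6.079933.
8*ln(N)/m ≈ 8*6.079933/44 ≈ 1.10544236.
eps = sqrt(1.10544236) ≈ 1.0514002 ≈ 1.05140.

1.05140


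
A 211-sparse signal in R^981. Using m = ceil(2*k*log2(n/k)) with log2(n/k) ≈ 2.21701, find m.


log2(n/k) = log2(981/211) ≈ 2.21701.
2*k*log2(n/k) ≈ 2*211*2.21701 = 935.57822.
m = ceil(935.57822) = 936.

936


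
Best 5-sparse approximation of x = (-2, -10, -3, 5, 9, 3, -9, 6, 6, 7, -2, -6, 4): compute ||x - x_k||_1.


Sorted |x_i| descending: [10, 9, 9, 7, 6, 6, 6, 5, 4, 3, 3, 2, 2]
Keep top 5: [10, 9, 9, 7, 6]
Tail entries: [6, 6, 5, 4, 3, 3, 2, 2]
L1 error = sum of tail = 31.

31


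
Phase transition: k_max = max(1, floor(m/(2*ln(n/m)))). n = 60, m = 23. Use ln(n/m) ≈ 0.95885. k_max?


n/m = 60/23.
ln(n/m) ≈ 0.95885.
2*ln(n/m) ≈ 1.9177.
m/(2*ln(n/m)) ≈ 23/1.9177 ≈ 11.9935.
floor = 11.
k_max = max(1, 11) = 11.

11


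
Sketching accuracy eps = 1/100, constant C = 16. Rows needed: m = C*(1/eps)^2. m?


1/eps = 100.
(1/eps)^2 = 10000.
m = 16*10000 = 160000.

160000


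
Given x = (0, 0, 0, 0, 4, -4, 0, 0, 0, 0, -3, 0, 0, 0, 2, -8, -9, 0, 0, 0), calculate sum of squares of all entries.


Non-zero entries: [(4, 4), (5, -4), (10, -3), (14, 2), (15, -8), (16, -9)]
Squares: [16, 16, 9, 4, 64, 81]
||x||_2^2 = sum = 190.

190


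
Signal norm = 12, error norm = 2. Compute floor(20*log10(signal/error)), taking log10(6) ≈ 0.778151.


||x||/||e|| = 12/2 = 6.
log10(6) ≈ 0.778151.
20*log10(||x||/||e||) ≈ 20*0.778151 = 15.56302.
floor(15.56302) = 15.

15


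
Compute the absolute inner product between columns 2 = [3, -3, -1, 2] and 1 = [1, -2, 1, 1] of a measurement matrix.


Inner product: 3*1 + -3*-2 + -1*1 + 2*1
Products: [3, 6, -1, 2]
Sum = 10.
|dot| = 10.

10


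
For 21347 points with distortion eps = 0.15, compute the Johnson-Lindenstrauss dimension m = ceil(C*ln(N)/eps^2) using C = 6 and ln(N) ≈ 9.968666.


ln(21347) ≈ 9.968666.
eps^2 = 0.15^2 = 0.0225.
C*ln(N)/eps^2 ≈ 6*9.968666/0.0225 ≈ 2658.3109.
m = ceil(2658.3109) = 2659.

2659


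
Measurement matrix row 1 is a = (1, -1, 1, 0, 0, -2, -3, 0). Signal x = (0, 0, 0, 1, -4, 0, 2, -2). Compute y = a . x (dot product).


Non-zero terms: ['0*1', '0*-4', '-3*2', '0*-2']
Products: [0, 0, -6, 0]
y = sum = -6.

-6


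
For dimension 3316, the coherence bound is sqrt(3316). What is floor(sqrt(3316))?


57^2 = 3249 <= 3316 < 3364 = 58^2, so 57 <= sqrt(3316) < 58.
floor(sqrt(3316)) = 57.

57


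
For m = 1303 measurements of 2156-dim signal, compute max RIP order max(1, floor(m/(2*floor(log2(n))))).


floor(log2(2156)) = 11.
2*11 = 22.
m/(2*floor(log2(n))) = 1303/22 ≈ 59.2273.
floor = 59.
k = max(1, 59) = 59.

59


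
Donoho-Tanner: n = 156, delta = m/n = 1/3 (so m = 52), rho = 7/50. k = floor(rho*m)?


m = 1/3*156 = 52.
rho = 7/50.
rho*m = 7/50*52 = 7.28.
k = floor(7.28) = 7.

7


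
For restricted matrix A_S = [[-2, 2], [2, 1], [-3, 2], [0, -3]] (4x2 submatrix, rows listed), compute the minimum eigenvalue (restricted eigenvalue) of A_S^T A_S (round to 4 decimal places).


A_S^T A_S = [[17, -8], [-8, 18]].
trace = 35.
det = 242.
disc = trace^2 - 4*det = 1225 - 4*242 = 257.
sqrt(257) ≈ 16.031220.
lam_min = (35 - sqrt(257))/2 ≈ (35 - 16.031220)/2 = 9.48439 ≈ 9.4844.

9.4844
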